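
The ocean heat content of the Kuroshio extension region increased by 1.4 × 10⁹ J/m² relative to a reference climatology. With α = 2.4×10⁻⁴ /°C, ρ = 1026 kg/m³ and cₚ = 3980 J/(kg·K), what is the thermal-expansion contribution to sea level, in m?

Δh = αQ/(ρcₚ) = 2.4×10⁻⁴ × 1.4×10⁹ / (1026 × 3980) ≈ 0.082283 m

0.0823 m of thermosteric rise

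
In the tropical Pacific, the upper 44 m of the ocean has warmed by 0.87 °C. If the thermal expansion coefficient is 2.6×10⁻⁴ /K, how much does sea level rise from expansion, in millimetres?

Δh = αΔT·H = 2.6×10⁻⁴ × 0.87 × 44 = 0.0099528 m

Δh = 9.95 mm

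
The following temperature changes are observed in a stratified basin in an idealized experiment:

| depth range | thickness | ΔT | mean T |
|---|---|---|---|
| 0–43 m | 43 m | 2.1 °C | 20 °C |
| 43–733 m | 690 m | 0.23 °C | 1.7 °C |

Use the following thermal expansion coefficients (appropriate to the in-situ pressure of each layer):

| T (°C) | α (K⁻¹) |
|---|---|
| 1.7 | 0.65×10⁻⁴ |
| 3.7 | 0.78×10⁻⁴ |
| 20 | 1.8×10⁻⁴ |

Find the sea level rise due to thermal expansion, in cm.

Layer 1 at 20 °C → α = 1.8×10⁻⁴ K⁻¹
Layer 2 at 1.7 °C → α = 0.65×10⁻⁴ K⁻¹
Layer 1: 2.1 × 43 × 1.8×10⁻⁴ = 0.016254 m
43–733 m: 690 × 0.23 × 0.65×10⁻⁴ = 0.0103155 m
Δh = 0.016254 + 0.0103155 = 0.0265695 m

Δh = 2.66 cm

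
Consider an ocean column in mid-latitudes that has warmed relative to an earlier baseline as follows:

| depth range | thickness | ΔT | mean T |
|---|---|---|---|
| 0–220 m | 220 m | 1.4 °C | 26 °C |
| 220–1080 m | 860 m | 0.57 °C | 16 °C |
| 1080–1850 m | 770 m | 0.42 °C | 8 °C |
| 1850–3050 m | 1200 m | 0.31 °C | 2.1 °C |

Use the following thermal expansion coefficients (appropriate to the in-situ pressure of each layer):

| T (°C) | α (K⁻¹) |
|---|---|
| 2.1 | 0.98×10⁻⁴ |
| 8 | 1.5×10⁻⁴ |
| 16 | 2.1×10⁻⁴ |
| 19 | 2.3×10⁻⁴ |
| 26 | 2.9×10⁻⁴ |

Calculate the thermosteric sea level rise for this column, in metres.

0.28 m

Layer 1 at 26 °C → α = 2.9×10⁻⁴ K⁻¹
Layer 2 at 16 °C → α = 2.1×10⁻⁴ K⁻¹
Layer 3 at 8 °C → α = 1.5×10⁻⁴ K⁻¹
Layer 4 at 2.1 °C → α = 0.98×10⁻⁴ K⁻¹
Layer 1: 2.9×10⁻⁴ × 220 × 1.4 = 0.08932 m
220–1080 m: 2.1×10⁻⁴ × 0.57 × 860 = 0.102942 m
0.42 × 1.5×10⁻⁴ × 770 = 0.04851 m
1850–3050 m: 1200 × 0.98×10⁻⁴ × 0.31 = 0.036456 m
Δh = 0.08932 + 0.102942 + 0.04851 + 0.036456 = 0.277228 m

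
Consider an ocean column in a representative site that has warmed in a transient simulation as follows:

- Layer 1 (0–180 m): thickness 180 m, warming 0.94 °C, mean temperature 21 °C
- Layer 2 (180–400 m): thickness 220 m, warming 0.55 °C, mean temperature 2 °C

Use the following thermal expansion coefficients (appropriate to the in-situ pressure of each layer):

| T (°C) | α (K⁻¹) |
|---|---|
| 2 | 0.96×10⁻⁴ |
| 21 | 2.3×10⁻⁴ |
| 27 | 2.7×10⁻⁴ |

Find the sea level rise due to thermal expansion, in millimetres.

Δh = 50.5 mm

Layer 1 at 21 °C → α = 2.3×10⁻⁴ K⁻¹
Layer 2 at 2 °C → α = 0.96×10⁻⁴ K⁻¹
0–180 m: 0.94 × 2.3×10⁻⁴ × 180 = 0.038916 m
180–400 m: 0.96×10⁻⁴ × 0.55 × 220 = 0.011616 m
Δh = 0.038916 + 0.011616 = 0.050532 m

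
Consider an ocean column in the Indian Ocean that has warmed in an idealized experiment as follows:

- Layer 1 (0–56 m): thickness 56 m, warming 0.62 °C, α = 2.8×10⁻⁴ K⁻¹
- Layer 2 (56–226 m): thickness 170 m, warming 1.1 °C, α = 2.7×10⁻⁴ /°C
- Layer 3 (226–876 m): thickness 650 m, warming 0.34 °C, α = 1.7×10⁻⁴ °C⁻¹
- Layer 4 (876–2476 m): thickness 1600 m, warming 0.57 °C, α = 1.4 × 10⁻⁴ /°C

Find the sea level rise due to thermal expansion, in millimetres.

0–56 m: 56 × 0.62 × 2.8×10⁻⁴ = 0.0097216 m
2.7×10⁻⁴ × 1.1 × 170 = 0.05049 m
650 × 0.34 × 1.7×10⁻⁴ = 0.03757 m
Layer 4: 1.4×10⁻⁴ × 1600 × 0.57 = 0.12768 m
Δh = 0.0097216 + 0.05049 + 0.03757 + 0.12768 = 0.2254616 m ≈ 225 mm

225 mm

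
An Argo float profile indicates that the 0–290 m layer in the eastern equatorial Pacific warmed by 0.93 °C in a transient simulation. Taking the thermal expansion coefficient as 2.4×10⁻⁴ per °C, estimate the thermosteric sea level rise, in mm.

Δh = αΔT·H = 2.4×10⁻⁴ × 0.93 × 290 = 0.064728 m

about 65 mm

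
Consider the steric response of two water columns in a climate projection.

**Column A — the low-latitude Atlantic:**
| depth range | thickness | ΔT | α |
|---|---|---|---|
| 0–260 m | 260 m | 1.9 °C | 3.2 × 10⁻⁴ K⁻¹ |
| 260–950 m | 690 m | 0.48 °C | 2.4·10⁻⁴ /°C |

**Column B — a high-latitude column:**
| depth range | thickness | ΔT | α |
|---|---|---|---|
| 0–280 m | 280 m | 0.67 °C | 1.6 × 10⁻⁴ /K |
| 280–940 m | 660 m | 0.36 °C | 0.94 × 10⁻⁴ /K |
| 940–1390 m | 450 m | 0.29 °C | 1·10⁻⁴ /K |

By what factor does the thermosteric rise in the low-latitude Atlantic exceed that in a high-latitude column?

A 1.9 × 3.2×10⁻⁴ × 260 = 0.15808 m
A 2.4×10⁻⁴ × 690 × 0.48 = 0.079488 m
A total: 0.237568 m
B 0–280 m: 1.6×10⁻⁴ × 0.67 × 280 = 0.030016 m
B 660 × 0.36 × 0.94×10⁻⁴ = 0.0223344 m
B 940–1390 m: 1×10⁻⁴ × 0.29 × 450 = 0.01305 m
B total: 0.0654004 m
Ratio: 0.237568 / 0.0654004 ≈ 3.633

≈ 3.63×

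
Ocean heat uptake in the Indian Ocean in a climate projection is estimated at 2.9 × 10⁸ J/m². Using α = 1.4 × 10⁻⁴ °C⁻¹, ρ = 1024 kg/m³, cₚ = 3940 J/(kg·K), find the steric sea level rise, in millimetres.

Δh = αQ/(ρcₚ) = 1.4×10⁻⁴ × 2.9×10⁸ / (1024 × 3940) ≈ 0.010063 m

Δh ≈ 10.1 mm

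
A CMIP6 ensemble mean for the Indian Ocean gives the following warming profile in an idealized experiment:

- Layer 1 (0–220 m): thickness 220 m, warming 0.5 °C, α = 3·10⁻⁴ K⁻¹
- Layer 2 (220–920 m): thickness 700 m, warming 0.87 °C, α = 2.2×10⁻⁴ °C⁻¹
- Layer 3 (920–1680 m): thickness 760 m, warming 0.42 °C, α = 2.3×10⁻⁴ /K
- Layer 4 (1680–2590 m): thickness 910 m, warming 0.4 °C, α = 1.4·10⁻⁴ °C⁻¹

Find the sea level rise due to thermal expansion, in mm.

about 291 mm

0.5 × 3×10⁻⁴ × 220 = 0.03300 m
220–920 m: 0.87 × 2.2×10⁻⁴ × 700 = 0.13398 m
0.42 × 760 × 2.3×10⁻⁴ = 0.073416 m
1680–2590 m: 1.4×10⁻⁴ × 0.4 × 910 = 0.05096 m
Δh = 0.03300 + 0.13398 + 0.073416 + 0.05096 = 0.291356 m ≈ 291 mm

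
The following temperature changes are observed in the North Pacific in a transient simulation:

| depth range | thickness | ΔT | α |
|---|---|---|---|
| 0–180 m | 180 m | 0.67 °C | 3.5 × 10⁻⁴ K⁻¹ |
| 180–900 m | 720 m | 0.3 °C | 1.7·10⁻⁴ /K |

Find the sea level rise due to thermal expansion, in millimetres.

Layer 1: 0.67 × 180 × 3.5×10⁻⁴ = 0.04221 m
Layer 2: 1.7×10⁻⁴ × 720 × 0.3 = 0.03672 m
Δh = 0.04221 + 0.03672 = 0.07893 m

78.9 mm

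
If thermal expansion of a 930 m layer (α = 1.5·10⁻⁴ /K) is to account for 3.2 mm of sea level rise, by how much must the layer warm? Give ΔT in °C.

ΔT ≈ 0.023 °C

ΔT = Δh/(αH) = 0.0032 / (1.5×10⁻⁴ × 930) ≈ 0.02294 °C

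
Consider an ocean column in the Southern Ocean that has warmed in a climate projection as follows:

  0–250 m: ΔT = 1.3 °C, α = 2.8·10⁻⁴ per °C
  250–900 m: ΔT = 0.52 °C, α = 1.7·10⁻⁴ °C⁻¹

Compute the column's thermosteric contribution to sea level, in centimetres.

Layer 1: 1.3 × 250 × 2.8×10⁻⁴ = 0.09100 m
250–900 m: 650 × 1.7×10⁻⁴ × 0.52 = 0.05746 m
Δh = 0.09100 + 0.05746 = 0.14846 m

Δh ≈ 15 cm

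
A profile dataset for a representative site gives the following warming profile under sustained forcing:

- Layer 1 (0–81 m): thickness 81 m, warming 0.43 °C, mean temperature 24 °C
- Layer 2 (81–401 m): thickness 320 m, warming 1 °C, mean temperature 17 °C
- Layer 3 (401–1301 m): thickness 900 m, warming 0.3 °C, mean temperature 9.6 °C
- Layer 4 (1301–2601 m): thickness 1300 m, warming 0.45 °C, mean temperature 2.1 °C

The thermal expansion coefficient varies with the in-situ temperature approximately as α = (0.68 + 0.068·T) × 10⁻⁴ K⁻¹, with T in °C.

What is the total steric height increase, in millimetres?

151 mm

Layer 1: α = (0.68 + 0.068×24)×10⁻⁴ = 2.312×10⁻⁴ K⁻¹
Layer 2: α = (0.68 + 0.068×17)×10⁻⁴ = 1.836×10⁻⁴ K⁻¹
Layer 3: α = (0.68 + 0.068×9.6)×10⁻⁴ = 1.3328×10⁻⁴ K⁻¹
Layer 4: α = (0.68 + 0.068×2.1)×10⁻⁴ = 0.8228×10⁻⁴ K⁻¹
Layer 1: 2.312×10⁻⁴ × 81 × 0.43 = 0.008052696 m
1.836×10⁻⁴ × 1 × 320 = 0.058752 m
Layer 3: 0.3 × 1.3328×10⁻⁴ × 900 = 0.0359856 m
1301–2601 m: 1300 × 0.45 × 0.8228×10⁻⁴ = 0.0481338 m
Δh = 0.008052696 + 0.058752 + 0.0359856 + 0.0481338 = 0.150924096 m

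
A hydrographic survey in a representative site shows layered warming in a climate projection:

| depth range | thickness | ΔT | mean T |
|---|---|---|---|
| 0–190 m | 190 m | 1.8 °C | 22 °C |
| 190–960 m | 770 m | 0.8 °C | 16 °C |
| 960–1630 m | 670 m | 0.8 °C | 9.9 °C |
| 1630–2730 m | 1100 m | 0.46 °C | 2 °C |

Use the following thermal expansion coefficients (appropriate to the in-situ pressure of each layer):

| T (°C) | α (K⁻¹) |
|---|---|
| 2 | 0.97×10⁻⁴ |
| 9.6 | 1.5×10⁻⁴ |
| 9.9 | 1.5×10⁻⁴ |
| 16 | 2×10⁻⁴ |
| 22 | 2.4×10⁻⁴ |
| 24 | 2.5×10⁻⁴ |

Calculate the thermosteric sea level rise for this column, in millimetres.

Δh = 335 mm

Layer 1 at 22 °C → α = 2.4×10⁻⁴ K⁻¹
Layer 2 at 16 °C → α = 2×10⁻⁴ K⁻¹
Layer 3 at 9.9 °C → α = 1.5×10⁻⁴ K⁻¹
Layer 4 at 2 °C → α = 0.97×10⁻⁴ K⁻¹
Layer 1: 1.8 × 2.4×10⁻⁴ × 190 = 0.08208 m
190–960 m: 2×10⁻⁴ × 770 × 0.8 = 0.12320 m
960–1630 m: 670 × 0.8 × 1.5×10⁻⁴ = 0.08040 m
Layer 4: 1100 × 0.46 × 0.97×10⁻⁴ = 0.049082 m
Δh = 0.08208 + 0.12320 + 0.08040 + 0.049082 = 0.334762 m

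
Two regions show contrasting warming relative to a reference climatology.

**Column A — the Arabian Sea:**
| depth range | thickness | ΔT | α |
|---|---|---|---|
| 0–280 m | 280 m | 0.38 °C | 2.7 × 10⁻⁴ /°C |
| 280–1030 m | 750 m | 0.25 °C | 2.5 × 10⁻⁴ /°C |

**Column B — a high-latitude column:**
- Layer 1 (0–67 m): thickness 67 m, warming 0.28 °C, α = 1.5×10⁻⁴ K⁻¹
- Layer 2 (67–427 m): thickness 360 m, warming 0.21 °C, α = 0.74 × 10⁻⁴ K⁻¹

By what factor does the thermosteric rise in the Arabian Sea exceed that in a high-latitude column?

9.0

A Layer 1: 280 × 0.38 × 2.7×10⁻⁴ = 0.028728 m
A Layer 2: 750 × 2.5×10⁻⁴ × 0.25 = 0.046875 m
A total: 0.075603 m
B 0–67 m: 67 × 1.5×10⁻⁴ × 0.28 = 0.002814 m
B Layer 2: 0.21 × 360 × 0.74×10⁻⁴ = 0.0055944 m
B total: 0.0084084 m
Ratio: 0.075603 / 0.0084084 ≈ 8.991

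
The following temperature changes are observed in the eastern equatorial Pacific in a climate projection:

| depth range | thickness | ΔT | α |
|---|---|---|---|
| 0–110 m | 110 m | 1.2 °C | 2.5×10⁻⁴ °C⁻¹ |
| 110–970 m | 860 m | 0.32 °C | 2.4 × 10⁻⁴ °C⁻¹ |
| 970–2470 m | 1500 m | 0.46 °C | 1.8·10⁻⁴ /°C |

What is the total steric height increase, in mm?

223 mm

110 × 2.5×10⁻⁴ × 1.2 = 0.03300 m
110–970 m: 0.32 × 860 × 2.4×10⁻⁴ = 0.066048 m
Layer 3: 0.46 × 1.8×10⁻⁴ × 1500 = 0.12420 m
Δh = 0.03300 + 0.066048 + 0.12420 = 0.223248 m ≈ 223 mm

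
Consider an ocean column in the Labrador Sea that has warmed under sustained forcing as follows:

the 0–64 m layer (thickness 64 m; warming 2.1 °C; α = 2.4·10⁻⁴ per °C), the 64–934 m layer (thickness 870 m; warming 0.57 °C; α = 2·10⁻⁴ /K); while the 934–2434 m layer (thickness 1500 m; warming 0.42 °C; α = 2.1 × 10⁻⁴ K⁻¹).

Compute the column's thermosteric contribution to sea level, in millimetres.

0–64 m: 2.4×10⁻⁴ × 64 × 2.1 = 0.032256 m
870 × 2×10⁻⁴ × 0.57 = 0.09918 m
934–2434 m: 0.42 × 1500 × 2.1×10⁻⁴ = 0.13230 m
Δh = 0.032256 + 0.09918 + 0.13230 = 0.263736 m

260 mm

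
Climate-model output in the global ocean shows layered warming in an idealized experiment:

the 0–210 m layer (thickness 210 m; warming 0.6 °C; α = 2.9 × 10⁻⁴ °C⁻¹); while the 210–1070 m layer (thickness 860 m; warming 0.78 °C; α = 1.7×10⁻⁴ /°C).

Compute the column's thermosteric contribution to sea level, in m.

0.15 m

210 × 0.6 × 2.9×10⁻⁴ = 0.03654 m
1.7×10⁻⁴ × 0.78 × 860 = 0.114036 m
Δh = 0.03654 + 0.114036 = 0.150576 m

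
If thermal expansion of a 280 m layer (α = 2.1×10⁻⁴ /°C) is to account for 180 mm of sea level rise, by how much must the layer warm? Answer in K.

about 3.1 K

ΔT = Δh/(αH) = 0.18 / (2.1×10⁻⁴ × 280) ≈ 3.061 K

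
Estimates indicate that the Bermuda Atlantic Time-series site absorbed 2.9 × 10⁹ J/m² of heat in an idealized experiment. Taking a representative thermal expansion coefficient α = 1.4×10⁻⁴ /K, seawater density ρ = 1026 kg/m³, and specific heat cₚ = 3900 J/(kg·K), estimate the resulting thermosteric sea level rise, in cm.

10.1 cm

Δh = αQ/(ρcₚ) = 1.4×10⁻⁴ × 2.9×10⁹ / (1026 × 3900) ≈ 0.10146 m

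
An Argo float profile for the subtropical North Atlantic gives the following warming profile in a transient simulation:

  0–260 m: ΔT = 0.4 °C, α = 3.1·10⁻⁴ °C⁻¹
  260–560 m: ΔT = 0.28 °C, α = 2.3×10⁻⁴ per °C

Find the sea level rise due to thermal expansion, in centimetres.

Δh = 5.16 cm

260 × 0.4 × 3.1×10⁻⁴ = 0.03224 m
260–560 m: 2.3×10⁻⁴ × 300 × 0.28 = 0.01932 m
Δh = 0.03224 + 0.01932 = 0.05156 m ≈ 5.16 cm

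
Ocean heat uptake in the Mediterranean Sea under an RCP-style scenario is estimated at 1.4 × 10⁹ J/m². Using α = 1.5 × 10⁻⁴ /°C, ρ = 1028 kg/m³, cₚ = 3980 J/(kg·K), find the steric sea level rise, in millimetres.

Δh = αQ/(ρcₚ) = 1.5×10⁻⁴ × 1.4×10⁹ / (1028 × 3980) ≈ 0.051327 m

51.3 mm of thermosteric rise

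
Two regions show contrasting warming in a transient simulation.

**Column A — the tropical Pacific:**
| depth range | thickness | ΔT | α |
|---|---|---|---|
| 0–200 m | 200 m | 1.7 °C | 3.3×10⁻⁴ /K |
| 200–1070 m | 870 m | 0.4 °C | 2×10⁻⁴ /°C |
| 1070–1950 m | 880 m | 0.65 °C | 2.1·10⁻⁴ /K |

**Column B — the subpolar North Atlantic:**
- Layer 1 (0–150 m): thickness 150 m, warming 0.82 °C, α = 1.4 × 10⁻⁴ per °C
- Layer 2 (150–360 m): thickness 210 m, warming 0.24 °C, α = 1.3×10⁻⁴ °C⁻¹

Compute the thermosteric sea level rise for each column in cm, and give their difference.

Δh_A ≈ 30.2 cm, Δh_B ≈ 2.38 cm; difference ≈ 27.8 cm

A Layer 1: 3.3×10⁻⁴ × 200 × 1.7 = 0.11220 m
A 2×10⁻⁴ × 870 × 0.4 = 0.06960 m
A 0.65 × 2.1×10⁻⁴ × 880 = 0.12012 m
A total: 0.30192 m
B Layer 1: 0.82 × 150 × 1.4×10⁻⁴ = 0.01722 m
B 210 × 0.24 × 1.3×10⁻⁴ = 0.006552 m
B total: 0.023772 m
Difference: 0.30192 − 0.023772 = 0.278148 m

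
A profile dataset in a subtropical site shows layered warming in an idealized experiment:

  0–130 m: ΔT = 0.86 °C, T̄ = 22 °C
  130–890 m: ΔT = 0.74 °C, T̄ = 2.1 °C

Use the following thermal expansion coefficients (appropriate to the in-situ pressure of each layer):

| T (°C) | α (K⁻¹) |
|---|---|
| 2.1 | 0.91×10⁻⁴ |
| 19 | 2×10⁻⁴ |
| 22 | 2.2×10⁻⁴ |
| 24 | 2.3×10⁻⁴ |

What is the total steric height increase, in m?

0.0758 m of thermosteric rise

Layer 1 at 22 °C → α = 2.2×10⁻⁴ K⁻¹
Layer 2 at 2.1 °C → α = 0.91×10⁻⁴ K⁻¹
130 × 0.86 × 2.2×10⁻⁴ = 0.024596 m
0.74 × 0.91×10⁻⁴ × 760 = 0.0511784 m
Δh = 0.024596 + 0.0511784 = 0.0757744 m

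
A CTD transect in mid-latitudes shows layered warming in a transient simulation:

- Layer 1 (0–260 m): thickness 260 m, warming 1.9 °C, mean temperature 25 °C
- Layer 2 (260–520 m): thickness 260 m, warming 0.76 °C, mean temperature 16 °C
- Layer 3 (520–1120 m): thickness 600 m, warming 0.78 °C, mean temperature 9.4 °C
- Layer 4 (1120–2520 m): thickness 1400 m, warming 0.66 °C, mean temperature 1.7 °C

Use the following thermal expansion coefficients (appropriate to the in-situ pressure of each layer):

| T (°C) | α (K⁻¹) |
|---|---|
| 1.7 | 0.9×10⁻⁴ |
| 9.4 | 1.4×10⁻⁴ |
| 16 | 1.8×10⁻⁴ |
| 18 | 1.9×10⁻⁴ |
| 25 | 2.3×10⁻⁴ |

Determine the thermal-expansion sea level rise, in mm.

Layer 1 at 25 °C → α = 2.3×10⁻⁴ K⁻¹
Layer 2 at 16 °C → α = 1.8×10⁻⁴ K⁻¹
Layer 3 at 9.4 °C → α = 1.4×10⁻⁴ K⁻¹
Layer 4 at 1.7 °C → α = 0.9×10⁻⁴ K⁻¹
0–260 m: 1.9 × 260 × 2.3×10⁻⁴ = 0.11362 m
260–520 m: 0.76 × 260 × 1.8×10⁻⁴ = 0.035568 m
520–1120 m: 1.4×10⁻⁴ × 600 × 0.78 = 0.06552 m
0.66 × 1400 × 0.9×10⁻⁴ = 0.08316 m
Δh = 0.11362 + 0.035568 + 0.06552 + 0.08316 = 0.297868 m ≈ 300 mm

Δh ≈ 300 mm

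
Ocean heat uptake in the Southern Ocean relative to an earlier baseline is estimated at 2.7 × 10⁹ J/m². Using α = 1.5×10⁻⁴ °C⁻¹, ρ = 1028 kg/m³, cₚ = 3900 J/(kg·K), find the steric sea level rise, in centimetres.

Δh = αQ/(ρcₚ) = 1.5×10⁻⁴ × 2.7×10⁹ / (1028 × 3900) ≈ 0.10102 m

10 cm of thermosteric rise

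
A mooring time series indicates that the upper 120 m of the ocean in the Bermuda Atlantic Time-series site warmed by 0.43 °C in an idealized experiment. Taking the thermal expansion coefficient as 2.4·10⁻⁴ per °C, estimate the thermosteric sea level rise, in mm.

Δh = αΔT·H = 2.4×10⁻⁴ × 0.43 × 120 = 0.012384 m

Δh ≈ 12 mm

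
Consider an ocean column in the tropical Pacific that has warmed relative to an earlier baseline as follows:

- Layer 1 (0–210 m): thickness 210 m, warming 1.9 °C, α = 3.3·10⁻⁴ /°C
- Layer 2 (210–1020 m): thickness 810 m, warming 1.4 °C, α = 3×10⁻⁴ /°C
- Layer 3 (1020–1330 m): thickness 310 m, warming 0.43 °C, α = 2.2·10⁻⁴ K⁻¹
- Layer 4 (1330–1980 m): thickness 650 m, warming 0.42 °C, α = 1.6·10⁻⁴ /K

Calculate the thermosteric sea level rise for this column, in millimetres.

about 545 mm

Layer 1: 210 × 1.9 × 3.3×10⁻⁴ = 0.13167 m
Layer 2: 1.4 × 810 × 3×10⁻⁴ = 0.34020 m
1020–1330 m: 2.2×10⁻⁴ × 310 × 0.43 = 0.029326 m
Layer 4: 0.42 × 1.6×10⁻⁴ × 650 = 0.04368 m
Δh = 0.13167 + 0.34020 + 0.029326 + 0.04368 = 0.544876 m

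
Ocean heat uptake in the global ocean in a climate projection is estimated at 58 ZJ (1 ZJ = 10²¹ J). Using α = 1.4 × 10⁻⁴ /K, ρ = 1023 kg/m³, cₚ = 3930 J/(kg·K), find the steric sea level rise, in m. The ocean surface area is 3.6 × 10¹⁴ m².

Per unit area: Q = 58×10²¹ / (3.6×10¹⁴) ≈ 1.611×10⁸ J/m²
Δh = αQ/(ρcₚ) = 1.4×10⁻⁴ × 1.611×10⁸ / (1023 × 3930) ≈ 0.0056099 m

0.00561 m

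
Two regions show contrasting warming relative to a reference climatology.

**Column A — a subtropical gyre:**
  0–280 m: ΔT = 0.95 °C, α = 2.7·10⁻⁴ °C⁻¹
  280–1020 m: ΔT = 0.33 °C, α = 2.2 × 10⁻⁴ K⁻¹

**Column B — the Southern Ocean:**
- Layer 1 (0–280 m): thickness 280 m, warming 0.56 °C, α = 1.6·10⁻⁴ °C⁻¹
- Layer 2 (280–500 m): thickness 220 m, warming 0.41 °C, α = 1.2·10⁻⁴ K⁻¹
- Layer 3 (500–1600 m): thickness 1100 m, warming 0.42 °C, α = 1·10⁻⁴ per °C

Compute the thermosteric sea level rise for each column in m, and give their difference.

A: 0.13 m; B: 0.082 m; difference 0.043 m

A 0–280 m: 280 × 0.95 × 2.7×10⁻⁴ = 0.07182 m
A 2.2×10⁻⁴ × 0.33 × 740 = 0.053724 m
A total: 0.125544 m
B Layer 1: 280 × 1.6×10⁻⁴ × 0.56 = 0.025088 m
B 0.41 × 1.2×10⁻⁴ × 220 = 0.010824 m
B Layer 3: 1100 × 0.42 × 1×10⁻⁴ = 0.04620 m
B total: 0.082112 m
Difference: 0.125544 − 0.082112 = 0.043432 m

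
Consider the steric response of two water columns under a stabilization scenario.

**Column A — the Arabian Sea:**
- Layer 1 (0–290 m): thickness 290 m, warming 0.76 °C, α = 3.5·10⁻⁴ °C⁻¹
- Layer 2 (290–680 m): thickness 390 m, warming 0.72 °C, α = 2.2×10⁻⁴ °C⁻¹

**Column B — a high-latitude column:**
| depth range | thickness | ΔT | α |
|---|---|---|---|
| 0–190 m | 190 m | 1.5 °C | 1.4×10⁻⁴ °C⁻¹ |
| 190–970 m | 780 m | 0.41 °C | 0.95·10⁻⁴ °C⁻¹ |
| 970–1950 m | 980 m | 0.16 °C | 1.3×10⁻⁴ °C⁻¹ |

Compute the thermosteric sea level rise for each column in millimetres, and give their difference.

A: 139 mm; B: 90.7 mm; difference 48.3 mm

A Layer 1: 0.76 × 290 × 3.5×10⁻⁴ = 0.07714 m
A 390 × 2.2×10⁻⁴ × 0.72 = 0.061776 m
A total: 0.138916 m
B Layer 1: 1.4×10⁻⁴ × 190 × 1.5 = 0.03990 m
B 190–970 m: 0.41 × 780 × 0.95×10⁻⁴ = 0.030381 m
B 970–1950 m: 980 × 1.3×10⁻⁴ × 0.16 = 0.020384 m
B total: 0.090665 m
Difference: 0.138916 − 0.090665 = 0.048251 m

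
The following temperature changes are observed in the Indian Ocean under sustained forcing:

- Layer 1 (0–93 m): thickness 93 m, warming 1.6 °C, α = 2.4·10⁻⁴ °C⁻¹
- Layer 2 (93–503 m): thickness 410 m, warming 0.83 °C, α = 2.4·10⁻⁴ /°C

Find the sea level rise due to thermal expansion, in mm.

about 120 mm

2.4×10⁻⁴ × 93 × 1.6 = 0.035712 m
410 × 2.4×10⁻⁴ × 0.83 = 0.081672 m
Δh = 0.035712 + 0.081672 = 0.117384 m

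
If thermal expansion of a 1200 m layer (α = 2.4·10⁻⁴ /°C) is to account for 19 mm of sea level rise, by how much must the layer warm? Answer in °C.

ΔT = Δh/(αH) = 0.019 / (2.4×10⁻⁴ × 1200) ≈ 0.06597 °C

0.0660 °C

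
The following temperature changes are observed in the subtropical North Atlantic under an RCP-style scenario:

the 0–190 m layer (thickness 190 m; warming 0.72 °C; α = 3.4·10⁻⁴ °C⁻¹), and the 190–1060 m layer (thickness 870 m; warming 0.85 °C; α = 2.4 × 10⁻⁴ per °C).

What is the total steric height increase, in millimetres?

0–190 m: 190 × 3.4×10⁻⁴ × 0.72 = 0.046512 m
190–1060 m: 0.85 × 2.4×10⁻⁴ × 870 = 0.17748 m
Δh = 0.046512 + 0.17748 = 0.223992 m

224 mm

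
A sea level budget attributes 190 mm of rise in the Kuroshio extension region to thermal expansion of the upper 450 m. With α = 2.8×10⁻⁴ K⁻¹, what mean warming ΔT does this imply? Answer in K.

about 1.51 K

ΔT = Δh/(αH) = 0.19 / (2.8×10⁻⁴ × 450) ≈ 1.508 K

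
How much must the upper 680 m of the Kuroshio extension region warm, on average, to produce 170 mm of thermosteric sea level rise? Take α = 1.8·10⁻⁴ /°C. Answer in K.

ΔT = Δh/(αH) = 0.17 / (1.8×10⁻⁴ × 680) ≈ 1.389 K

1.39 K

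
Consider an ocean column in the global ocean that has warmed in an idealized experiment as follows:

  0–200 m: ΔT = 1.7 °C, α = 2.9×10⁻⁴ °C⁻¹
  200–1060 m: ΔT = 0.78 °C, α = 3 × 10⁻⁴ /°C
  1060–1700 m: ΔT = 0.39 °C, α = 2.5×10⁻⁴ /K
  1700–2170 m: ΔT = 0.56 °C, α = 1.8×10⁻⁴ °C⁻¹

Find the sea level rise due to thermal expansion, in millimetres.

0–200 m: 200 × 1.7 × 2.9×10⁻⁴ = 0.09860 m
Layer 2: 860 × 3×10⁻⁴ × 0.78 = 0.20124 m
1060–1700 m: 640 × 0.39 × 2.5×10⁻⁴ = 0.06240 m
1700–2170 m: 470 × 1.8×10⁻⁴ × 0.56 = 0.047376 m
Δh = 0.09860 + 0.20124 + 0.06240 + 0.047376 = 0.409616 m ≈ 410 mm

Δh = 410 mm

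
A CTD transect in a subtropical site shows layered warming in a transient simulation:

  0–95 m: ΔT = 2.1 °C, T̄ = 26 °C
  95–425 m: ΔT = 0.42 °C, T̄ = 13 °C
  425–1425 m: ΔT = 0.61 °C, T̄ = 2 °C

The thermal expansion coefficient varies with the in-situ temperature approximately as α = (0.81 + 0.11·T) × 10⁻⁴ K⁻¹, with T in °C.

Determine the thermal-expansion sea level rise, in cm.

Δh ≈ 17 cm

Layer 1: α = (0.81 + 0.11×26)×10⁻⁴ = 3.67×10⁻⁴ K⁻¹
Layer 2: α = (0.81 + 0.11×13)×10⁻⁴ = 2.24×10⁻⁴ K⁻¹
Layer 3: α = (0.81 + 0.11×2)×10⁻⁴ = 1.03×10⁻⁴ K⁻¹
Layer 1: 95 × 2.1 × 3.67×10⁻⁴ = 0.0732165 m
Layer 2: 2.24×10⁻⁴ × 0.42 × 330 = 0.0310464 m
425–1425 m: 1.03×10⁻⁴ × 0.61 × 1000 = 0.06283 m
Δh = 0.0732165 + 0.0310464 + 0.06283 = 0.1670929 m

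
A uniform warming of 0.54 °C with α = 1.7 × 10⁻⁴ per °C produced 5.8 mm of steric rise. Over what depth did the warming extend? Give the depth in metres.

H = Δh/(αΔT) = 0.0058 / (1.7×10⁻⁴ × 0.54) ≈ 63.18 m

about 63.2 m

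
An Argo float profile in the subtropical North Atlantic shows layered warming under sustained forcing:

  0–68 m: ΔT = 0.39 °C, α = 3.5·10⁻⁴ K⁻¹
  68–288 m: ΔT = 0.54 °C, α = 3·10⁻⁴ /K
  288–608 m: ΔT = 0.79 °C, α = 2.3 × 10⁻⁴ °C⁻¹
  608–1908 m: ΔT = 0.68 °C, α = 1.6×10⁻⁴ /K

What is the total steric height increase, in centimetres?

24.5 cm of thermosteric rise

3.5×10⁻⁴ × 68 × 0.39 = 0.009282 m
68–288 m: 0.54 × 220 × 3×10⁻⁴ = 0.03564 m
Layer 3: 2.3×10⁻⁴ × 320 × 0.79 = 0.058144 m
Layer 4: 0.68 × 1300 × 1.6×10⁻⁴ = 0.14144 m
Δh = 0.009282 + 0.03564 + 0.058144 + 0.14144 = 0.244506 m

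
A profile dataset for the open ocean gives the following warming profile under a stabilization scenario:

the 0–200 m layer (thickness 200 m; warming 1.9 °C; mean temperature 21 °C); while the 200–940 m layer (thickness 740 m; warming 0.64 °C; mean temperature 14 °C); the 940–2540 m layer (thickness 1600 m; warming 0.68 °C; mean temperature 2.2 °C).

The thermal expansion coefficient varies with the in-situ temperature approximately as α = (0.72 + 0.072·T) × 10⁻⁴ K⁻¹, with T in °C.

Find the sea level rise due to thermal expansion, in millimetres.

Δh ≈ 262 mm

Layer 1: α = (0.72 + 0.072×21)×10⁻⁴ = 2.232×10⁻⁴ K⁻¹
Layer 2: α = (0.72 + 0.072×14)×10⁻⁴ = 1.728×10⁻⁴ K⁻¹
Layer 3: α = (0.72 + 0.072×2.2)×10⁻⁴ = 0.8784×10⁻⁴ K⁻¹
200 × 1.9 × 2.232×10⁻⁴ = 0.084816 m
Layer 2: 0.64 × 1.728×10⁻⁴ × 740 = 0.08183808 m
Layer 3: 0.8784×10⁻⁴ × 1600 × 0.68 = 0.09556992 m
Δh = 0.084816 + 0.08183808 + 0.09556992 = 0.262224 m ≈ 262 mm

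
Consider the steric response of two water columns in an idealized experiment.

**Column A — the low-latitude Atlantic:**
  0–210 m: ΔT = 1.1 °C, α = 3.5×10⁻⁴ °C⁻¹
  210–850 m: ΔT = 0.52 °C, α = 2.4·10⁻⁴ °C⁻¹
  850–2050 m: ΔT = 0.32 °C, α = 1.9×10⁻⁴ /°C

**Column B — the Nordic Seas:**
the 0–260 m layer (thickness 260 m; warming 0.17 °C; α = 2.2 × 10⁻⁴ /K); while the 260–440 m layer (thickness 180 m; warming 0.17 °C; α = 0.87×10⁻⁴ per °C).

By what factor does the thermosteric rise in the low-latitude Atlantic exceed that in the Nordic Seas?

≈ 19×

A 0–210 m: 3.5×10⁻⁴ × 210 × 1.1 = 0.08085 m
A 640 × 2.4×10⁻⁴ × 0.52 = 0.079872 m
A Layer 3: 1200 × 0.32 × 1.9×10⁻⁴ = 0.07296 m
A total: 0.233682 m
B 0.17 × 2.2×10⁻⁴ × 260 = 0.009724 m
B 260–440 m: 0.17 × 180 × 0.87×10⁻⁴ = 0.0026622 m
B total: 0.0123862 m
Ratio: 0.233682 / 0.0123862 ≈ 18.87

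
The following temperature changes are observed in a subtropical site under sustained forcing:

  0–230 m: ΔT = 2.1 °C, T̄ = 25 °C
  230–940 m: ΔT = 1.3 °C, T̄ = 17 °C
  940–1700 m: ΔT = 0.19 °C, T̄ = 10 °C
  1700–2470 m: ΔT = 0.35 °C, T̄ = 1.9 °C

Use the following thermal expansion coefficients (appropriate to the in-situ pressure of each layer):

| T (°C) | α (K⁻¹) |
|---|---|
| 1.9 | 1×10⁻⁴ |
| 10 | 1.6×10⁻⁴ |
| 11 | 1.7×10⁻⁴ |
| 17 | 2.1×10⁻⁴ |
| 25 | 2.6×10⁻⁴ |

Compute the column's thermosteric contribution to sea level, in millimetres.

369 mm

Layer 1 at 25 °C → α = 2.6×10⁻⁴ K⁻¹
Layer 2 at 17 °C → α = 2.1×10⁻⁴ K⁻¹
Layer 3 at 10 °C → α = 1.6×10⁻⁴ K⁻¹
Layer 4 at 1.9 °C → α = 1×10⁻⁴ K⁻¹
2.1 × 230 × 2.6×10⁻⁴ = 0.12558 m
230–940 m: 2.1×10⁻⁴ × 1.3 × 710 = 0.19383 m
Layer 3: 760 × 1.6×10⁻⁴ × 0.19 = 0.023104 m
1×10⁻⁴ × 770 × 0.35 = 0.02695 m
Δh = 0.12558 + 0.19383 + 0.023104 + 0.02695 = 0.369464 m ≈ 369 mm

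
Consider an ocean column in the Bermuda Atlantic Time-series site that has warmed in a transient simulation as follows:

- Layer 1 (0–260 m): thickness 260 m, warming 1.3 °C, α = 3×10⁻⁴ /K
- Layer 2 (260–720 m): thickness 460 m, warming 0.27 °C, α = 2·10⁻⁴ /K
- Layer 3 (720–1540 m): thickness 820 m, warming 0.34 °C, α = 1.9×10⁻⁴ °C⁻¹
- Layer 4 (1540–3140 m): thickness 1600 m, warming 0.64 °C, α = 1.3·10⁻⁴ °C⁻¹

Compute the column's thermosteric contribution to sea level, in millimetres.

260 × 3×10⁻⁴ × 1.3 = 0.10140 m
0.27 × 460 × 2×10⁻⁴ = 0.02484 m
Layer 3: 820 × 1.9×10⁻⁴ × 0.34 = 0.052972 m
1600 × 0.64 × 1.3×10⁻⁴ = 0.13312 m
Δh = 0.10140 + 0.02484 + 0.052972 + 0.13312 = 0.312332 m

Δh = 310 mm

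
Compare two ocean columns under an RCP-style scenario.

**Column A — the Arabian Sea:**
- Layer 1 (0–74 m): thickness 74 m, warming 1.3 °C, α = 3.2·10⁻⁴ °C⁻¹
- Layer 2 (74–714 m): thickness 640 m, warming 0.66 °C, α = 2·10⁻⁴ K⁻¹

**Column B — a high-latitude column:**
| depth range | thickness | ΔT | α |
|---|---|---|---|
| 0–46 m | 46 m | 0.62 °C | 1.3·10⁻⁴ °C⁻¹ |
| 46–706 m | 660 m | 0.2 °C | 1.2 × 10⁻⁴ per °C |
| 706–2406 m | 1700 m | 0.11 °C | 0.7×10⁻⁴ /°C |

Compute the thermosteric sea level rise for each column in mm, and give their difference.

A: 120 mm; B: 33 mm; difference 83 mm

A 3.2×10⁻⁴ × 1.3 × 74 = 0.030784 m
A Layer 2: 640 × 2×10⁻⁴ × 0.66 = 0.08448 m
A total: 0.115264 m
B 0–46 m: 1.3×10⁻⁴ × 0.62 × 46 = 0.0037076 m
B Layer 2: 1.2×10⁻⁴ × 660 × 0.2 = 0.01584 m
B 706–2406 m: 1700 × 0.11 × 0.7×10⁻⁴ = 0.01309 m
B total: 0.0326376 m
Difference: 0.115264 − 0.0326376 = 0.0826264 m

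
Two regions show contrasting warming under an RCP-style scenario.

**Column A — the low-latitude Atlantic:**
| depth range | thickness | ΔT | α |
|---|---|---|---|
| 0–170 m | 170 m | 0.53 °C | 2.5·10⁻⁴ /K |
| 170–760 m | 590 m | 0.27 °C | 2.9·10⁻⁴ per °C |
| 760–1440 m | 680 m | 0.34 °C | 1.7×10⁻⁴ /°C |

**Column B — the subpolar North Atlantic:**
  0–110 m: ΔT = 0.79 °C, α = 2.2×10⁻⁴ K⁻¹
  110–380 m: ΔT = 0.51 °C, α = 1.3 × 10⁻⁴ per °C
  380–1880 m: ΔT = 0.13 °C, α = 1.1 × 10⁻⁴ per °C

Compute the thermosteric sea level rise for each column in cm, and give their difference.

A: 11 cm; B: 5.8 cm; difference 5.0 cm

A 170 × 2.5×10⁻⁴ × 0.53 = 0.022525 m
A 2.9×10⁻⁴ × 0.27 × 590 = 0.046197 m
A Layer 3: 0.34 × 680 × 1.7×10⁻⁴ = 0.039304 m
A total: 0.108026 m
B 0–110 m: 110 × 2.2×10⁻⁴ × 0.79 = 0.019118 m
B Layer 2: 1.3×10⁻⁴ × 270 × 0.51 = 0.017901 m
B 1.1×10⁻⁴ × 1500 × 0.13 = 0.02145 m
B total: 0.058469 m
Difference: 0.108026 − 0.058469 = 0.049557 m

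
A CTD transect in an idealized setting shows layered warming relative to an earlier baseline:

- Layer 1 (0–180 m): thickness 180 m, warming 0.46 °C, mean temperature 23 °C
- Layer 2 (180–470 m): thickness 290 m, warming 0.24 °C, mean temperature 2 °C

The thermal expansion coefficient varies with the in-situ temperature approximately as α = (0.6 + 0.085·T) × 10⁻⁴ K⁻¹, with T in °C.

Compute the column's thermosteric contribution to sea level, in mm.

26.5 mm of thermosteric rise

Layer 1: α = (0.6 + 0.085×23)×10⁻⁴ = 2.555×10⁻⁴ K⁻¹
Layer 2: α = (0.6 + 0.085×2)×10⁻⁴ = 0.77×10⁻⁴ K⁻¹
Layer 1: 0.46 × 180 × 2.555×10⁻⁴ = 0.0211554 m
180–470 m: 290 × 0.77×10⁻⁴ × 0.24 = 0.0053592 m
Δh = 0.0211554 + 0.0053592 = 0.0265146 m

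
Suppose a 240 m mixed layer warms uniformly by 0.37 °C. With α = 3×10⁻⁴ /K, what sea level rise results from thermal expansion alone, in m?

Δh ≈ 0.027 m

Δh = αΔT·H = 3×10⁻⁴ × 0.37 × 240 = 0.02664 m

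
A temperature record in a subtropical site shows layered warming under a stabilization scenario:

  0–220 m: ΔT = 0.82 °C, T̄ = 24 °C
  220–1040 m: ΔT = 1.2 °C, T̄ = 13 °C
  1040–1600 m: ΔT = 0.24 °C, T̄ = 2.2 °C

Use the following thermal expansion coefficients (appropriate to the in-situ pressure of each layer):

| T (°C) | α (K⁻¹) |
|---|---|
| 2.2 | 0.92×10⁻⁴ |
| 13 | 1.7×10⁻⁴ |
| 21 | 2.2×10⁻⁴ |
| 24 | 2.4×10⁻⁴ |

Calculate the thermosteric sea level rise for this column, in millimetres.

Layer 1 at 24 °C → α = 2.4×10⁻⁴ K⁻¹
Layer 2 at 13 °C → α = 1.7×10⁻⁴ K⁻¹
Layer 3 at 2.2 °C → α = 0.92×10⁻⁴ K⁻¹
0.82 × 2.4×10⁻⁴ × 220 = 0.043296 m
220–1040 m: 1.7×10⁻⁴ × 820 × 1.2 = 0.16728 m
0.24 × 560 × 0.92×10⁻⁴ = 0.0123648 m
Δh = 0.043296 + 0.16728 + 0.0123648 = 0.2229408 m

223 mm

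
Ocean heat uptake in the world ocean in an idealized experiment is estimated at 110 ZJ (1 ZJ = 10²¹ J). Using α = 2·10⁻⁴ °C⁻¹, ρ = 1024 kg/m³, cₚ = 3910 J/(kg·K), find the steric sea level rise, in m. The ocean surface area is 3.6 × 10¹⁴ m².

0.0153 m

Per unit area: Q = 110×10²¹ / (3.6×10¹⁴) ≈ 3.056×10⁸ J/m²
Δh = αQ/(ρcₚ) = 2×10⁻⁴ × 3.056×10⁸ / (1024 × 3910) ≈ 0.015265 m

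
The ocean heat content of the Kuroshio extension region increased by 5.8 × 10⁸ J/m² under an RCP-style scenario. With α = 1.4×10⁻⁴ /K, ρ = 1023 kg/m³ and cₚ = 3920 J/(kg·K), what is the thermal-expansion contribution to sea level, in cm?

about 2.02 cm

Δh = αQ/(ρcₚ) = 1.4×10⁻⁴ × 5.8×10⁸ / (1023 × 3920) ≈ 0.020249 m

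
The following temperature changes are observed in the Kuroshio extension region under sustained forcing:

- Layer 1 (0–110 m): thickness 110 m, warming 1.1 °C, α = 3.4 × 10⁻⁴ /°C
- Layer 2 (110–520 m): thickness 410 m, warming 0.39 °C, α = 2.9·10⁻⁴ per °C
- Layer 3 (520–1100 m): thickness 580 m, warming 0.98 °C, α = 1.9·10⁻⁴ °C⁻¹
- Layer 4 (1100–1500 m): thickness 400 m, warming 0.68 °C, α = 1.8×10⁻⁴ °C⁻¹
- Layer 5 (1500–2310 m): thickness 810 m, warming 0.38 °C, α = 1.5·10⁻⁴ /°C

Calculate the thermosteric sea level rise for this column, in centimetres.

Layer 1: 1.1 × 3.4×10⁻⁴ × 110 = 0.04114 m
Layer 2: 2.9×10⁻⁴ × 410 × 0.39 = 0.046371 m
Layer 3: 580 × 1.9×10⁻⁴ × 0.98 = 0.107996 m
Layer 4: 1.8×10⁻⁴ × 400 × 0.68 = 0.04896 m
810 × 0.38 × 1.5×10⁻⁴ = 0.04617 m
Δh = 0.04114 + 0.046371 + 0.107996 + 0.04896 + 0.04617 = 0.290637 m ≈ 29.1 cm

Δh = 29.1 cm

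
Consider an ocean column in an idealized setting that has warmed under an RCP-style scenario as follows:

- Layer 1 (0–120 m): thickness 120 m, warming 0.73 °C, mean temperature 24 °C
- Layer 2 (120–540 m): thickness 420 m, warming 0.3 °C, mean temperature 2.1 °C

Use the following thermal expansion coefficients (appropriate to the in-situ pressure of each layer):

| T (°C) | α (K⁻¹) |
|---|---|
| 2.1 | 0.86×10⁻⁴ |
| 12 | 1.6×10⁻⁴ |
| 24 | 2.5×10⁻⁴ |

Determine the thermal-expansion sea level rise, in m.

0.0327 m

Layer 1 at 24 °C → α = 2.5×10⁻⁴ K⁻¹
Layer 2 at 2.1 °C → α = 0.86×10⁻⁴ K⁻¹
120 × 2.5×10⁻⁴ × 0.73 = 0.02190 m
0.86×10⁻⁴ × 420 × 0.3 = 0.010836 m
Δh = 0.02190 + 0.010836 = 0.032736 m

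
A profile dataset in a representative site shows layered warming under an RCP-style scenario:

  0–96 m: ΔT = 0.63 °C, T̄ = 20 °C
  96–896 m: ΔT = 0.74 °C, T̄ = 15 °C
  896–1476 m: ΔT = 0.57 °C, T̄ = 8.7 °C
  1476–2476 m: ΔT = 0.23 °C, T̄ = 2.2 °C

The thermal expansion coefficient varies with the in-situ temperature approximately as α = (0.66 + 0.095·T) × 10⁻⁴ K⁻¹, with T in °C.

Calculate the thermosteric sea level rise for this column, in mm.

about 208 mm

Layer 1: α = (0.66 + 0.095×20)×10⁻⁴ = 2.56×10⁻⁴ K⁻¹
Layer 2: α = (0.66 + 0.095×15)×10⁻⁴ = 2.085×10⁻⁴ K⁻¹
Layer 3: α = (0.66 + 0.095×8.7)×10⁻⁴ = 1.4865×10⁻⁴ K⁻¹
Layer 4: α = (0.66 + 0.095×2.2)×10⁻⁴ = 0.869×10⁻⁴ K⁻¹
96 × 2.56×10⁻⁴ × 0.63 = 0.01548288 m
Layer 2: 800 × 0.74 × 2.085×10⁻⁴ = 0.123432 m
896–1476 m: 0.57 × 580 × 1.4865×10⁻⁴ = 0.04914369 m
1476–2476 m: 1000 × 0.23 × 0.869×10⁻⁴ = 0.019987 m
Δh = 0.01548288 + 0.123432 + 0.04914369 + 0.019987 = 0.20804557 m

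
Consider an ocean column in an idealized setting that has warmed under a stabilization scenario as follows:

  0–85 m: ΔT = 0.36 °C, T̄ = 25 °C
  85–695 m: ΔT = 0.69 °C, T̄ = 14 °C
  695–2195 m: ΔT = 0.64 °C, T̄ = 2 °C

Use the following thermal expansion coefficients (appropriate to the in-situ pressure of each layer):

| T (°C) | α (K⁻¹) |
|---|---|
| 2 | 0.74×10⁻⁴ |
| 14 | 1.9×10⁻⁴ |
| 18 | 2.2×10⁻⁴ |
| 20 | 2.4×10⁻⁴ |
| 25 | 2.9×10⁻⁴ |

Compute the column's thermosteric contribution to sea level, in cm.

Layer 1 at 25 °C → α = 2.9×10⁻⁴ K⁻¹
Layer 2 at 14 °C → α = 1.9×10⁻⁴ K⁻¹
Layer 3 at 2 °C → α = 0.74×10⁻⁴ K⁻¹
Layer 1: 0.36 × 85 × 2.9×10⁻⁴ = 0.008874 m
1.9×10⁻⁴ × 0.69 × 610 = 0.079971 m
Layer 3: 1500 × 0.74×10⁻⁴ × 0.64 = 0.07104 m
Δh = 0.008874 + 0.079971 + 0.07104 = 0.159885 m ≈ 16.0 cm

16.0 cm of thermosteric rise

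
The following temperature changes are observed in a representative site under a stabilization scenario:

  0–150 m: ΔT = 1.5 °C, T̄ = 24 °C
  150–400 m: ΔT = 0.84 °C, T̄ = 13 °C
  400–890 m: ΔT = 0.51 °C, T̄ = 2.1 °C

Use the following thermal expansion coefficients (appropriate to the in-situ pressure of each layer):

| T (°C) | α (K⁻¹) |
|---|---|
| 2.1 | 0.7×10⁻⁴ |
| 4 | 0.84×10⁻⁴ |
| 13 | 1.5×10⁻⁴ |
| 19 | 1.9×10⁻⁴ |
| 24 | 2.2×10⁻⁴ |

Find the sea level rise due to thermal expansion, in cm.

Layer 1 at 24 °C → α = 2.2×10⁻⁴ K⁻¹
Layer 2 at 13 °C → α = 1.5×10⁻⁴ K⁻¹
Layer 3 at 2.1 °C → α = 0.7×10⁻⁴ K⁻¹
Layer 1: 150 × 1.5 × 2.2×10⁻⁴ = 0.04950 m
Layer 2: 1.5×10⁻⁴ × 250 × 0.84 = 0.03150 m
Layer 3: 0.7×10⁻⁴ × 490 × 0.51 = 0.017493 m
Δh = 0.04950 + 0.03150 + 0.017493 = 0.098493 m

Δh = 9.85 cm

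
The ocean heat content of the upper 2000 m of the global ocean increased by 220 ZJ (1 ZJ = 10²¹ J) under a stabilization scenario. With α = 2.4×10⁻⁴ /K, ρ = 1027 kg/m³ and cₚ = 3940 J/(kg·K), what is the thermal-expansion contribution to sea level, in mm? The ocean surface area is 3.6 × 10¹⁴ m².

Δh = 36.2 mm

Per unit area: Q = 220×10²¹ / (3.6×10¹⁴) ≈ 6.111×10⁸ J/m²
Δh = αQ/(ρcₚ) = 2.4×10⁻⁴ × 6.111×10⁸ / (1027 × 3940) ≈ 0.036246 m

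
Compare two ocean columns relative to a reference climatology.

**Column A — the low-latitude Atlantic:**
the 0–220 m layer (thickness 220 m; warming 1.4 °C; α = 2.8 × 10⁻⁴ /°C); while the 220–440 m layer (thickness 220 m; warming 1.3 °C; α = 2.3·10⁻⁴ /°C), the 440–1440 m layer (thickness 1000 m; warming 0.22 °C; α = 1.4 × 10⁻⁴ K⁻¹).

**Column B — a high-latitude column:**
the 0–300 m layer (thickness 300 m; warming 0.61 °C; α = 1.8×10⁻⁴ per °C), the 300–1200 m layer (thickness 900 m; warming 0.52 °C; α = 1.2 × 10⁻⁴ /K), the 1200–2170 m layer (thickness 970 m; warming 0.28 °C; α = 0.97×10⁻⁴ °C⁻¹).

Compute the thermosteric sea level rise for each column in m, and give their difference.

Δh_A ≈ 0.183 m, Δh_B ≈ 0.115 m; difference ≈ 0.0674 m

A Layer 1: 220 × 2.8×10⁻⁴ × 1.4 = 0.08624 m
A Layer 2: 1.3 × 2.3×10⁻⁴ × 220 = 0.06578 m
A 440–1440 m: 1000 × 1.4×10⁻⁴ × 0.22 = 0.03080 m
A total: 0.18282 m
B 0–300 m: 0.61 × 300 × 1.8×10⁻⁴ = 0.03294 m
B 900 × 1.2×10⁻⁴ × 0.52 = 0.05616 m
B 1200–2170 m: 0.97×10⁻⁴ × 970 × 0.28 = 0.0263452 m
B total: 0.1154452 m
Difference: 0.18282 − 0.1154452 = 0.0673748 m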